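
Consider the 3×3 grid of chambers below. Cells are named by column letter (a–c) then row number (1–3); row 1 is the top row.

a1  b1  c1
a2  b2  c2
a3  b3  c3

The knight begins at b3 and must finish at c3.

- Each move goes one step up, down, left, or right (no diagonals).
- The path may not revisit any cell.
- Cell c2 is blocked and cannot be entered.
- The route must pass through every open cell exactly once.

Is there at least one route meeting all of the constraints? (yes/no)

Cell c1 has only one open neighbour but is neither the start nor the goal, so a Hamiltonian route would have to both enter and leave it through the same neighbour — impossible without revisiting.

no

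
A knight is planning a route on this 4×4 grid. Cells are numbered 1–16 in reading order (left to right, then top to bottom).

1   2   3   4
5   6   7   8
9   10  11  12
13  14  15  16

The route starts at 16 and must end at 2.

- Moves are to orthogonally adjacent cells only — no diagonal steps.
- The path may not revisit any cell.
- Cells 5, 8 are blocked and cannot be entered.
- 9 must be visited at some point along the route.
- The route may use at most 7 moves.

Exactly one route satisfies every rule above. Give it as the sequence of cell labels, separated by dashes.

16 - 15 - 14 - 13 - 9 - 10 - 6 - 2

Any route must reach 9 and still end at 2 within 7 moves, so the order of the required stops is forced.
Route from 16: left 3 to 13, up 1 to 9, right 1 to 10, up 2 to 2 — 7 moves in all.
Check: all required cells visited; 7 ≤ 7 moves.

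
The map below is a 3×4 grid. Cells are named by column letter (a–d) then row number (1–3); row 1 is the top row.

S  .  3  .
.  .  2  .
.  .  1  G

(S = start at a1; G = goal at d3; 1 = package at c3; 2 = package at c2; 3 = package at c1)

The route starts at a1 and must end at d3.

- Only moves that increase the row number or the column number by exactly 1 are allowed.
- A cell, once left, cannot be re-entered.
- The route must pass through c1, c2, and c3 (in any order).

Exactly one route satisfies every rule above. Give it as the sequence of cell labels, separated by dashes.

a1 - b1 - c1 - c2 - c3 - d3

Moves only go right or down, so the column and row indices never decrease.
Route from a1: 2× right (reaching c1), 2× down (reaching c3), right to d3 — 5 moves in all.
Check: all required cells visited.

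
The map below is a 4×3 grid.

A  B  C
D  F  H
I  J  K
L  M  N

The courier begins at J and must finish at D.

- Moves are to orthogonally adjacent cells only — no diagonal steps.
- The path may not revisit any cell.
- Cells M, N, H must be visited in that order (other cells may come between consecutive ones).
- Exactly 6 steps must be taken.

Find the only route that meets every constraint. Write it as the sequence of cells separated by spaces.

J M N K H F D

The waypoints must appear in the order M, N, H, with no cell reused.
Route from J: down to M, right to N, 2× up (reaching H), 2× left (reaching D) — 6 moves in all.
Check: order respected (M at step 1, N at step 2, H at step 4); 6 moves as required.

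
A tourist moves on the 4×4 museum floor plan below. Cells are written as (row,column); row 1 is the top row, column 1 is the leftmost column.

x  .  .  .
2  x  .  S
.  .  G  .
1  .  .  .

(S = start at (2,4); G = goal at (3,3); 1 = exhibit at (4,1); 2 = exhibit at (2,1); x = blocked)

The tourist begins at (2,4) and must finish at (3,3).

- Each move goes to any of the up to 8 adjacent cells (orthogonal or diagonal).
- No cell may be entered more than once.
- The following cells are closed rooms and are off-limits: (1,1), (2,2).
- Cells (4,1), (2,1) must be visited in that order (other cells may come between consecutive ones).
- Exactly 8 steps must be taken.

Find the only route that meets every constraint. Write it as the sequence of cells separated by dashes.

(2,4) - (3,4) - (4,3) - (4,2) - (4,1) - (3,1) - (2,1) - (3,2) - (3,3)

The waypoints must appear in the order (4,1), (2,1), with no cell reused.
Route from (2,4): down 1 to (3,4), down-left 1 to (4,3), left 2 to (4,1), up 2 to (2,1), down-right 1 to (3,2), right 1 to (3,3) — 8 moves in all.
Check: order respected (1 at step 4, 2 at step 6); 8 moves as required.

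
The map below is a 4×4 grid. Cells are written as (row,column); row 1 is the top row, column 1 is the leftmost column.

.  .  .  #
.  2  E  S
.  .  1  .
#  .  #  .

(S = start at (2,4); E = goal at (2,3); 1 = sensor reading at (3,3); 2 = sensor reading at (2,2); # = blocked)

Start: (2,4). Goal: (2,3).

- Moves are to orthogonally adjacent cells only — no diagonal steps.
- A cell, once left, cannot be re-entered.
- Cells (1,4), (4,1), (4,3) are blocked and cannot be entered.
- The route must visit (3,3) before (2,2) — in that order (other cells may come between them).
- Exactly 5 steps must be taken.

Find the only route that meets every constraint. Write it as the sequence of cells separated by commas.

The waypoints must appear in the order (3,3), (2,2), with no cell reused.
Route from (2,4): down 1 to (3,4), left 2 to (3,2), up 1 to (2,2), right 1 to (2,3) — 5 moves in all.
Check: order respected (1 at step 2, 2 at step 4); 5 moves as required.

(2,4), (3,4), (3,3), (3,2), (2,2), (2,3)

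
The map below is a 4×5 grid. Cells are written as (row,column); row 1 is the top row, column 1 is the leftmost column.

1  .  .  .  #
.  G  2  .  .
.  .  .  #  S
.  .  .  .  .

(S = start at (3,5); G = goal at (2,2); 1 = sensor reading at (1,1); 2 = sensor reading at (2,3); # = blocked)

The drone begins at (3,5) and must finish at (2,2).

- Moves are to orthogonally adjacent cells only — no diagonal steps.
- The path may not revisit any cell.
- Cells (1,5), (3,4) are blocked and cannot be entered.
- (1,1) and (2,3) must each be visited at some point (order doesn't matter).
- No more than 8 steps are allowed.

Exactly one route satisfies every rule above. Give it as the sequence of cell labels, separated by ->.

(3,5) -> (2,5) -> (2,4) -> (2,3) -> (1,3) -> (1,2) -> (1,1) -> (2,1) -> (2,2)

The budget equals the shortest possible length, so every move has to be on a shortest route through the required cells.
Route from (3,5): up 1 to (2,5), left 2 to (2,3), up 1 to (1,3), left 2 to (1,1), down 1 to (2,1), right 1 to (2,2) — 8 moves in all.
Check: all required cells visited; 8 ≤ 8 moves.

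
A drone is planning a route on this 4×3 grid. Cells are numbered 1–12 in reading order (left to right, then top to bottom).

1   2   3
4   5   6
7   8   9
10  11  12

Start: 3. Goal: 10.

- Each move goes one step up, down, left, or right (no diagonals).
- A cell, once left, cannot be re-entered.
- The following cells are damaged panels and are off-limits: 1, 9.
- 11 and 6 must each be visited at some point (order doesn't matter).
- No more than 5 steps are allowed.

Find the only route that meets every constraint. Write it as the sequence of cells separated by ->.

3 -> 6 -> 5 -> 8 -> 11 -> 10

The 5-move cap with required stops at 11, 6 leaves no slack for detours.
Route from 3: down to 6, left to 5, 2× down (reaching 11), left to 10 — 5 moves in all.
Check: all required cells visited; 5 ≤ 5 moves.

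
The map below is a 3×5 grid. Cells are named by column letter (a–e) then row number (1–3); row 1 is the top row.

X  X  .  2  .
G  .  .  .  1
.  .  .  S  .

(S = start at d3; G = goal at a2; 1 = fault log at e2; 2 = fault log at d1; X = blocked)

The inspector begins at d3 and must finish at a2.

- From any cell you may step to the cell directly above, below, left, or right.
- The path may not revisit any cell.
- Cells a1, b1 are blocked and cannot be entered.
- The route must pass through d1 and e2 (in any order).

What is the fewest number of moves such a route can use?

8

Any route passes through d1 and e2 in some order between d3 and a2. Summing Manhattan distances along each leg and taking the cheapest ordering (d3 → e2 → d1 → a2) gives a lower bound of 2 + 2 + 4 = 8 moves.
A route of 8 moves achieves this: d3 → d2 → e2 → e1 → d1 → c1 → c2 → b2 → a2.
Since 8 matches the lower bound, it is optimal.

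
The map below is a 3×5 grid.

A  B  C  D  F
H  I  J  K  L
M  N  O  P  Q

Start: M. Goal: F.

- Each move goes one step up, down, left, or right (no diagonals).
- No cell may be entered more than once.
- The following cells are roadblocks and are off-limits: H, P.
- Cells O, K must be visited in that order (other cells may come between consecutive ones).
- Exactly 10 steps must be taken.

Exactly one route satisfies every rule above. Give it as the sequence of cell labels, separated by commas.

The waypoints must appear in the order O, K, with no cell reused.
Route from M: right 2 to O, up 1 to J, left 1 to I, up 1 to B, right 2 to D, down 1 to K, right 1 to L, up 1 to F — 10 moves in all.
Check: order respected (O at step 2, K at step 8); 10 moves as required.

M, N, O, J, I, B, C, D, K, L, F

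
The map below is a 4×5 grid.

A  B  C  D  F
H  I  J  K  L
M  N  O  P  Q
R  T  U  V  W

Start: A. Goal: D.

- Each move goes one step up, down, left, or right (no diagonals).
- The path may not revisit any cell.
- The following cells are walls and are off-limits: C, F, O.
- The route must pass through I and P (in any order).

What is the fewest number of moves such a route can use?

9

Any route passes through I and P in some order between A and D. Summing Manhattan distances along each leg and taking the cheapest ordering (A → I → P → D) gives a lower bound of 2 + 3 + 2 = 7 moves.
The shortest route satisfying every rule uses 9 moves: A → H → I → N → T → U → V → P → K → D.
The no-revisit rule (legs can't share cells) pushes the minimum above the 7-move bound; an exhaustive check rules out every length from 7 to 8, leaving 9 as the minimum.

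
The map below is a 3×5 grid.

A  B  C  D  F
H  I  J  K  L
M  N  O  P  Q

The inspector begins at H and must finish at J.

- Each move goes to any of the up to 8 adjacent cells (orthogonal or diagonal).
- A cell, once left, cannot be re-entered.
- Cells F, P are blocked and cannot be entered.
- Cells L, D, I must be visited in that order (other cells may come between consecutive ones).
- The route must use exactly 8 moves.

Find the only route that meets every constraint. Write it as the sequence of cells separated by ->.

H -> N -> O -> K -> L -> D -> C -> I -> J

The waypoints must appear in the order L, D, I, with no cell reused.
Route from H: down-right 1 to N, right 1 to O, up-right 1 to K, right 1 to L, up-left 1 to D, left 1 to C, down-left 1 to I, right 1 to J — 8 moves in all.
Check: order respected (L at step 4, D at step 5, I at step 7); 8 moves as required.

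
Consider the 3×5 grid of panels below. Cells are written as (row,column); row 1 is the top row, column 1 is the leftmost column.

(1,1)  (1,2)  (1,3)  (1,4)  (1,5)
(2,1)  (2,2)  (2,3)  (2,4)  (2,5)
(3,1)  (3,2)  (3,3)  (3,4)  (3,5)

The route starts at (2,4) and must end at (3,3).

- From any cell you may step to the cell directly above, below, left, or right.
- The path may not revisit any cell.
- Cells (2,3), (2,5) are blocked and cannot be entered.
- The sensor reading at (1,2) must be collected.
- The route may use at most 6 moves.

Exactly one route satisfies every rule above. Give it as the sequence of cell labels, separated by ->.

Any route must reach (1,2) and still end at (3,3) within 6 moves, so the order of the required stops is forced.
Route from (2,4): up 1 to (1,4), left 2 to (1,2), down 2 to (3,2), right 1 to (3,3) — 6 moves in all.
Check: all required cells visited; 6 ≤ 6 moves.

(2,4) -> (1,4) -> (1,3) -> (1,2) -> (2,2) -> (3,2) -> (3,3)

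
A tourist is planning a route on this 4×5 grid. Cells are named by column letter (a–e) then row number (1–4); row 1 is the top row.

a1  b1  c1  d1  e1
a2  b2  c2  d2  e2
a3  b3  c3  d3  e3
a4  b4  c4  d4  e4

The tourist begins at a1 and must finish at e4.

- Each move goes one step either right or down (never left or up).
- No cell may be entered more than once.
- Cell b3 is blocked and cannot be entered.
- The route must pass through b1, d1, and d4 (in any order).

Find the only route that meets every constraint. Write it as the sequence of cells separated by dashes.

Moves only go right or down, so the column and row indices never decrease.
Route from a1: 3× right (reaching d1), 3× down (reaching d4), right to e4 — 7 moves in all.
Check: all required cells visited.

a1 - b1 - c1 - d1 - d2 - d3 - d4 - e4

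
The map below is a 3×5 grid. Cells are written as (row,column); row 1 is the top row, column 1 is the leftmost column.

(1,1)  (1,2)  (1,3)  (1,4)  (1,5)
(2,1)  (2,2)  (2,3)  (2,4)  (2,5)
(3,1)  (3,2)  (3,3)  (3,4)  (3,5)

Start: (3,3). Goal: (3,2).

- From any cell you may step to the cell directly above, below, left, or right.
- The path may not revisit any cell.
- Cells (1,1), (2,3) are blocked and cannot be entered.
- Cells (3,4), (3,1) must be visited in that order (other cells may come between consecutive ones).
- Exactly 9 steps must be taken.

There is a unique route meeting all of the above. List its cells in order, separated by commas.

(3,3), (3,4), (2,4), (1,4), (1,3), (1,2), (2,2), (2,1), (3,1), (3,2)

The waypoints must appear in the order (3,4), (3,1), with no cell reused.
Route from (3,3): right 1 to (3,4), up 2 to (1,4), left 2 to (1,2), down 1 to (2,2), left 1 to (2,1), down 1 to (3,1), right 1 to (3,2) — 9 moves in all.
Check: order respected ((3,4) at step 1, (3,1) at step 8); 9 moves as required.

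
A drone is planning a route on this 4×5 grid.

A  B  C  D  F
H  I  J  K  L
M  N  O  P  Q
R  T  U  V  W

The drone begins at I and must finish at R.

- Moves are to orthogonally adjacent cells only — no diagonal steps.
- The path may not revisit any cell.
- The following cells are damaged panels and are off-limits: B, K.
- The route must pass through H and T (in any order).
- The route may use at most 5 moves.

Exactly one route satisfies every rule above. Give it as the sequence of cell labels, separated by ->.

Any route must reach H and T and still end at R within 5 moves, so the order of the required stops is forced.
Route from I: left 1 to H, down 1 to M, right 1 to N, down 1 to T, left 1 to R — 5 moves in all.
Check: all required cells visited; 5 ≤ 5 moves.

I -> H -> M -> N -> T -> R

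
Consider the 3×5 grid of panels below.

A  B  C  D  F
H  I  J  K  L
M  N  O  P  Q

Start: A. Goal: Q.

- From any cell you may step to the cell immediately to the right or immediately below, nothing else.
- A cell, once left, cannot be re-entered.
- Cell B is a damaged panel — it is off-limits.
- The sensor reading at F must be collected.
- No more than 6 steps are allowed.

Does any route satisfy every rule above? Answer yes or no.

no

Every right/down route from A to F runs into a blocked cell, so that leg cannot be completed.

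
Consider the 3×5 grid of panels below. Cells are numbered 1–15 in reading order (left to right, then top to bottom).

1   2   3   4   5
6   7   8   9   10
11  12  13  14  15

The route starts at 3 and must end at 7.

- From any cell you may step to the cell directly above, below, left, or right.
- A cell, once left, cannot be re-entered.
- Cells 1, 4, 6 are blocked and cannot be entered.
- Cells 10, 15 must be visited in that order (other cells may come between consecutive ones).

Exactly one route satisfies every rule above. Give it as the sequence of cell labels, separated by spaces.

The waypoints must appear in the order 10, 15, with no cell reused.
Route from 3: down 1 to 8, right 2 to 10, down 1 to 15, left 3 to 12, up 1 to 7 — 8 moves in all.
Check: order respected (10 at step 3, 15 at step 4).

3 8 9 10 15 14 13 12 7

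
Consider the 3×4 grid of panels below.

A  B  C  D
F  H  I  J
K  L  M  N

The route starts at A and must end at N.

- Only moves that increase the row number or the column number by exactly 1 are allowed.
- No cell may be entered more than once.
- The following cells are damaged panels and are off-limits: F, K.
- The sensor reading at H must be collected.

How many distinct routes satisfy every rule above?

3

A right/down-only route from A to N makes exactly 2 down-moves and 3 right-moves in some order.
With no other constraints that would be C(5,2) = 10 routes.
Split at H and multiply the segment counts (each segment already excludes blocked cells): A→H: 1; H→N: 3; product = 3.
That gives 3 routes.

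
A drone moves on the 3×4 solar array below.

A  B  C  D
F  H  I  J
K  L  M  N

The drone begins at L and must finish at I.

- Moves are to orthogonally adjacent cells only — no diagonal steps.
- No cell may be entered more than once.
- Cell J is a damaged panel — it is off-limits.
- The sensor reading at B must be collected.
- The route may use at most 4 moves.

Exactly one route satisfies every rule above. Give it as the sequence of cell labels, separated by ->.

L -> H -> B -> C -> I

The budget equals the shortest possible length, so every move has to be on a shortest route through the required cells.
Route from L: 2× up (reaching B), right to C, down to I — 4 moves in all.
Check: all required cells visited; 4 ≤ 4 moves.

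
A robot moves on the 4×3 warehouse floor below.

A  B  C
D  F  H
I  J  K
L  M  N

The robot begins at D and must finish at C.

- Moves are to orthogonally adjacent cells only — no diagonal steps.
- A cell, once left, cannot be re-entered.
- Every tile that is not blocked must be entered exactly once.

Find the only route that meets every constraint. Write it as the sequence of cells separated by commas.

D, A, B, F, J, I, L, M, N, K, H, C

Need to visit all 12 open cells exactly once, starting at D and ending at C.
Cell L has only two open neighbours (I and M), so the path must pass straight through it: one of those is the cell it's entered from and the other is where it exits.
Route from D: up to A, right to B, 2× down (reaching J), left to I, down to L, 2× right (reaching N), 3× up (reaching C) — 11 moves in all.
Check: all 12 open cells covered.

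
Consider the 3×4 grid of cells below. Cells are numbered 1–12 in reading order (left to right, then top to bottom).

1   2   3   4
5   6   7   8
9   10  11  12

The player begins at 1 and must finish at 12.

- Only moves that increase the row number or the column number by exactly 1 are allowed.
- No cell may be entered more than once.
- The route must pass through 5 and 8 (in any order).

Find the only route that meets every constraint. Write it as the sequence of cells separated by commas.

Moves only go right or down, so the column and row indices never decrease.
Route from 1: down 1 to 5, right 3 to 8, down 1 to 12 — 5 moves in all.
Check: all required cells visited.

1, 5, 6, 7, 8, 12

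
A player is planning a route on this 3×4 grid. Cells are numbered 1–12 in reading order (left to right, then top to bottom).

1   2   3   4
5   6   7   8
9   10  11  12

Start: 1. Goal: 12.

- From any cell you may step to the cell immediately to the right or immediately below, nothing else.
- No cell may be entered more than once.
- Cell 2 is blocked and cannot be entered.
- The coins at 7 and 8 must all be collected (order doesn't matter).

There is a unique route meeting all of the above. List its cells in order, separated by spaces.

Moves only go right or down, so the column and row indices never decrease.
Route from 1: down to 5, 3× right (reaching 8), down to 12 — 5 moves in all.
Check: all required cells visited.

1 5 6 7 8 12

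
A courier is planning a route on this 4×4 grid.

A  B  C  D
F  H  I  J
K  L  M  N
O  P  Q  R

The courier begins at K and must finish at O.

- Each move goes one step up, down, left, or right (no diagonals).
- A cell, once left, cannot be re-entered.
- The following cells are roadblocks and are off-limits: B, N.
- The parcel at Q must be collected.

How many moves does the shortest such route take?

Any route passes through Q somewhere between K and O. Summing Manhattan distances along the two legs (K → Q → O) gives a lower bound of 3 + 2 = 5 moves.
A route of 5 moves achieves this: K → L → M → Q → P → O.
Since 5 matches the lower bound, it is optimal.

5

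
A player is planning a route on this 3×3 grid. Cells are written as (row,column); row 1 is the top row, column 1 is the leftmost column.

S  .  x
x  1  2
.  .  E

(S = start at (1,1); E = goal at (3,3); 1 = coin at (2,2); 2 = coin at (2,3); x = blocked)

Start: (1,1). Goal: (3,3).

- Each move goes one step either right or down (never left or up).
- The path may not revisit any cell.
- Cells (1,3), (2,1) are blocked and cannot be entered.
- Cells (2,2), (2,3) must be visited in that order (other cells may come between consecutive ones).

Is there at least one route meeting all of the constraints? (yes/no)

One route that works: (1,1) → (1,2) → (2,2) → (2,3) → (3,3).

yes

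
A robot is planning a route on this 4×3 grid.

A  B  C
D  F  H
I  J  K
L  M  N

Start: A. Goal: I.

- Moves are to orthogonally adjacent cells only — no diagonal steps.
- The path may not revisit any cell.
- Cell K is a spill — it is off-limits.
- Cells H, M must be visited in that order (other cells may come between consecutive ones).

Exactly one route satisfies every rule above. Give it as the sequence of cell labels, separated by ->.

A -> B -> C -> H -> F -> J -> M -> L -> I

The waypoints must appear in the order H, M, with no cell reused.
Route from A: 2× right (reaching C), down to H, left to F, 2× down (reaching M), left to L, up to I — 8 moves in all.
Check: order respected (H at step 3, M at step 6).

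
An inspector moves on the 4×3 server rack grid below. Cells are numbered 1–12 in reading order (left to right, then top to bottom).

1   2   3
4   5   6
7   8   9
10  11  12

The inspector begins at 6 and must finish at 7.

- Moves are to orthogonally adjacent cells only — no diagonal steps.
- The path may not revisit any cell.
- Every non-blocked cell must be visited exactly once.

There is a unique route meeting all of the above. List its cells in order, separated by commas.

Need to visit all 12 open cells exactly once, starting at 6 and ending at 7.
Route from 6: up to 3, 2× left (reaching 1), down to 4, right to 5, down to 8, right to 9, down to 12, 2× left (reaching 10), up to 7 — 11 moves in all.
Check: all 12 open cells covered.

6, 3, 2, 1, 4, 5, 8, 9, 12, 11, 10, 7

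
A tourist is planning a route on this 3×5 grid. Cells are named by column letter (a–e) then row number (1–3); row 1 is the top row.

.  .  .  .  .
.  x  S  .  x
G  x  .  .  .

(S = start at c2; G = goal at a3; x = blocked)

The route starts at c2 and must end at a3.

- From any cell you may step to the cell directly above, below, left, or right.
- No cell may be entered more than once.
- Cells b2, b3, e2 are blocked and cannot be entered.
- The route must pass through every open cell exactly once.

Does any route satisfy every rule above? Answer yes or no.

Cell e1 has only one open neighbour but is neither the start nor the goal, so a Hamiltonian route would have to both enter and leave it through the same neighbour — impossible without revisiting.

no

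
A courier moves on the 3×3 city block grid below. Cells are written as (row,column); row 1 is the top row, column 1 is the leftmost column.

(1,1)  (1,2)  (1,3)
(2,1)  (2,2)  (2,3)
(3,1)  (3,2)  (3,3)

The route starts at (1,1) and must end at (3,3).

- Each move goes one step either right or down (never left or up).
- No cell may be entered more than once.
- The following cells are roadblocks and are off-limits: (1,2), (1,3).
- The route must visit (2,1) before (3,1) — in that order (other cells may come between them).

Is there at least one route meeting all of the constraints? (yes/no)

One route that works: (1,1) → (2,1) → (3,1) → (3,2) → (3,3).

yes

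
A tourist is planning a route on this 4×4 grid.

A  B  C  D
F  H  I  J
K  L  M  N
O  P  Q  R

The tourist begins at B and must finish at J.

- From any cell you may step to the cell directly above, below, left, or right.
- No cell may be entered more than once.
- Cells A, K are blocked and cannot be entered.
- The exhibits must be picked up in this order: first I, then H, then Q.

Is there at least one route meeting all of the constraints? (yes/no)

One route that works: B → C → I → H → L → P → Q → M → N → J.

yes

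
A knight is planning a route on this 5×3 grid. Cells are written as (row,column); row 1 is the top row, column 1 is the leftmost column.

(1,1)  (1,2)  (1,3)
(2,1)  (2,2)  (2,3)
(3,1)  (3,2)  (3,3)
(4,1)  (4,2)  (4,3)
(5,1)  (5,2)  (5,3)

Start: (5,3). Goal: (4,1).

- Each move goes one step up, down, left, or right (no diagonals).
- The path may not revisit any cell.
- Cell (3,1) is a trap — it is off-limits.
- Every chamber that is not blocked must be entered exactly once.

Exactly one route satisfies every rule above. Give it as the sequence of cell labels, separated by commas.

Need to visit all 14 open cells exactly once, starting at (5,3) and ending at (4,1).
Cell (5,1) has only two open neighbours ((4,1) and (5,2)), so the path must pass straight through it: one of those is the cell it's entered from and the other is where it exits.
Route from (5,3): 4× up (reaching (1,3)), 2× left (reaching (1,1)), down to (2,1), right to (2,2), 3× down (reaching (5,2)), left to (5,1), up to (4,1) — 13 moves in all.
Check: all 14 open cells covered.

(5,3), (4,3), (3,3), (2,3), (1,3), (1,2), (1,1), (2,1), (2,2), (3,2), (4,2), (5,2), (5,1), (4,1)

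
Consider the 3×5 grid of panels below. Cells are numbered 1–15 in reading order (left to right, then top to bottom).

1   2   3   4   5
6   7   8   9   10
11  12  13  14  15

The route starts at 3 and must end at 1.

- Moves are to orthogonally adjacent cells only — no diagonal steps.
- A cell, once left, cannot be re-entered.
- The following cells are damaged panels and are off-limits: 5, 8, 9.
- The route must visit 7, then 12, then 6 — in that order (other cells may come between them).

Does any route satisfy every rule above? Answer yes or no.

One route that works: 3 → 2 → 7 → 12 → 11 → 6 → 1.

yes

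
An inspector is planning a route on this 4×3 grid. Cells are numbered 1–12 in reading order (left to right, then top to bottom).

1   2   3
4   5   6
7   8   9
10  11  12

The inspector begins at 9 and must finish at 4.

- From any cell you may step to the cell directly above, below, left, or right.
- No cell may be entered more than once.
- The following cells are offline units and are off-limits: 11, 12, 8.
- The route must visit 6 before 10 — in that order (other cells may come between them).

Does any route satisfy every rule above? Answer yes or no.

no

10 must be visited but has only one open neighbour (7), and it is neither the start nor the goal — the route would have to enter and leave through 7, re-entering it.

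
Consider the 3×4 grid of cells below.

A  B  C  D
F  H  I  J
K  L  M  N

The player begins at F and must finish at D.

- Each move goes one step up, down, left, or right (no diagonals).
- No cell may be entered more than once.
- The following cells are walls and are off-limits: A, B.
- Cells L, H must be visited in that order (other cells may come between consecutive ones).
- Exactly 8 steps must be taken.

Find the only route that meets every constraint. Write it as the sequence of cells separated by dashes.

The waypoints must appear in the order L, H, with no cell reused.
Route from F: down 1 to K, right 1 to L, up 1 to H, right 1 to I, down 1 to M, right 1 to N, up 2 to D — 8 moves in all.
Check: order respected (L at step 2, H at step 3); 8 moves as required.

F - K - L - H - I - M - N - J - D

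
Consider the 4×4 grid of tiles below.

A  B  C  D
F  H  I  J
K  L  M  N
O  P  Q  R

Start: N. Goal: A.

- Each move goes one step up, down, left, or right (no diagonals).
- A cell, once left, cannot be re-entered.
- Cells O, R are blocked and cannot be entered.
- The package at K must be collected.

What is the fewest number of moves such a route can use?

5

Any route passes through K somewhere between N and A. Summing Manhattan distances along the two legs (N → K → A) gives a lower bound of 3 + 2 = 5 moves.
A route of 5 moves achieves this: N → M → L → K → F → A.
Since 5 matches the lower bound, it is optimal.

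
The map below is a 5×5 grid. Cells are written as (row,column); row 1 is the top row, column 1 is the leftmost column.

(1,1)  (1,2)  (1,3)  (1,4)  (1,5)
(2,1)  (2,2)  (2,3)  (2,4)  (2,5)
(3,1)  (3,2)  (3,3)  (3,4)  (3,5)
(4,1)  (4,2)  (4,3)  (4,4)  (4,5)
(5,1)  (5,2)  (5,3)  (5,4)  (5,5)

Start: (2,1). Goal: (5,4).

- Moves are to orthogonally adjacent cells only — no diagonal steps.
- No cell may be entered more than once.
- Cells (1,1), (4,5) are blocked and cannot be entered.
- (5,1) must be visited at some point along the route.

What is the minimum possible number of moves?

Any route passes through (5,1) somewhere between (2,1) and (5,4). Summing Manhattan distances along the two legs ((2,1) → (5,1) → (5,4)) gives a lower bound of 3 + 3 = 6 moves.
A route of 6 moves achieves this: (2,1) → (3,1) → (4,1) → (5,1) → (5,2) → (5,3) → (5,4).
Since 6 matches the lower bound, it is optimal.

6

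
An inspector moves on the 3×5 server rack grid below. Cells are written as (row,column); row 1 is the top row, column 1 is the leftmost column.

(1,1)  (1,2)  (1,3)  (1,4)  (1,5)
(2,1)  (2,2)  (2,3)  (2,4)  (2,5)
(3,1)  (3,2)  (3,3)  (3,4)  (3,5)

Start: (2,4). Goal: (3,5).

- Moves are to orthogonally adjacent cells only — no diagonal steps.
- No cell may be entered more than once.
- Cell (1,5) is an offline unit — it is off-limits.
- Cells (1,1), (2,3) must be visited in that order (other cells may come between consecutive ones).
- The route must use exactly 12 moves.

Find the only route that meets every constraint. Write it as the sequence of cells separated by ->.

The waypoints must appear in the order (1,1), (2,3), with no cell reused.
Route from (2,4): up to (1,4), 3× left (reaching (1,1)), 2× down (reaching (3,1)), right to (3,2), up to (2,2), right to (2,3), down to (3,3), 2× right (reaching (3,5)) — 12 moves in all.
Check: order respected ((1,1) at step 4, (2,3) at step 9); 12 moves as required.

(2,4) -> (1,4) -> (1,3) -> (1,2) -> (1,1) -> (2,1) -> (3,1) -> (3,2) -> (2,2) -> (2,3) -> (3,3) -> (3,4) -> (3,5)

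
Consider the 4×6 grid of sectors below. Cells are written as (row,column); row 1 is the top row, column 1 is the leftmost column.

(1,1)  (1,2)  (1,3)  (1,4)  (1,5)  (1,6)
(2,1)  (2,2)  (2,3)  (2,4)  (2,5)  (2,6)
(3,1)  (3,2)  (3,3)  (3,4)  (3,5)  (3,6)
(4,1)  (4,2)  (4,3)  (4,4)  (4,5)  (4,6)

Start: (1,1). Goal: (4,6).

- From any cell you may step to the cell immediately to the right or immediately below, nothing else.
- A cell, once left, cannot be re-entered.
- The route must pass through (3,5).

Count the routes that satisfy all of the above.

A right/down-only route from (1,1) to (4,6) makes exactly 3 down-moves and 5 right-moves in some order.
With no other constraints that would be C(8,3) = 56 routes.
Split at (3,5) and multiply the segment counts: (1,1)→(3,5): 15; (3,5)→(4,6): 2; product = 30.
That gives 30 routes.

30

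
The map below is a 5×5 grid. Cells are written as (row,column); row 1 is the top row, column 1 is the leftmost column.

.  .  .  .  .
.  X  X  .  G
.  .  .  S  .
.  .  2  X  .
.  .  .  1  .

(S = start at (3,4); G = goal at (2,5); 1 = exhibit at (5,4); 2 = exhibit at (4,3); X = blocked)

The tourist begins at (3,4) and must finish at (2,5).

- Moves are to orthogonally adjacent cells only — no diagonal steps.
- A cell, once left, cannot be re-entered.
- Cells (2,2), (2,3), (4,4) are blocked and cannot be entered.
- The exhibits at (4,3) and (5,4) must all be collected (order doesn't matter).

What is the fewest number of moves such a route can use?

Any route passes through (4,3) and (5,4) in some order between (3,4) and (2,5). Summing Manhattan distances along each leg and taking the cheapest ordering ((3,4) → (5,4) → (4,3) → (2,5)) gives a lower bound of 2 + 2 + 4 = 8 moves.
A route of 8 moves achieves this: (3,4) → (3,3) → (4,3) → (5,3) → (5,4) → (5,5) → (4,5) → (3,5) → (2,5).
Since 8 matches the lower bound, it is optimal.

8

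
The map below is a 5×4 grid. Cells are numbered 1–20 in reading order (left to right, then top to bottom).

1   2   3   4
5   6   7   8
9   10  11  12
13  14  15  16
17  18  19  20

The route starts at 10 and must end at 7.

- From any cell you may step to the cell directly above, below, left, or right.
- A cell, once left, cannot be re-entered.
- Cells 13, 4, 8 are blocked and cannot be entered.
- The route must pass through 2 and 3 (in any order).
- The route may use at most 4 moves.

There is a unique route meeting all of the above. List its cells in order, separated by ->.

The 4-move cap with required stops at 2, 3 leaves no slack for detours.
Route from 10: 2× up (reaching 2), right to 3, down to 7 — 4 moves in all.
Check: all required cells visited; 4 ≤ 4 moves.

10 -> 6 -> 2 -> 3 -> 7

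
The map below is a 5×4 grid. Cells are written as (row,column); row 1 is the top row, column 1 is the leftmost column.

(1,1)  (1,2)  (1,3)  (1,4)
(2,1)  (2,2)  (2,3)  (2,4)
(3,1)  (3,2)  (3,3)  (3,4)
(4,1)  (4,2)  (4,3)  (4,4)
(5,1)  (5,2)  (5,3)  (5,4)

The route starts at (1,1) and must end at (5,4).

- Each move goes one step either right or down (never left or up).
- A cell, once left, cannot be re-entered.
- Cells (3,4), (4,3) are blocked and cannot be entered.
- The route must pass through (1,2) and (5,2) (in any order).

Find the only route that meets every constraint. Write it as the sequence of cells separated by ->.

Moves only go right or down, so the column and row indices never decrease.
Route from (1,1): right 1 to (1,2), down 4 to (5,2), right 2 to (5,4) — 7 moves in all.
Check: all required cells visited.

(1,1) -> (1,2) -> (2,2) -> (3,2) -> (4,2) -> (5,2) -> (5,3) -> (5,4)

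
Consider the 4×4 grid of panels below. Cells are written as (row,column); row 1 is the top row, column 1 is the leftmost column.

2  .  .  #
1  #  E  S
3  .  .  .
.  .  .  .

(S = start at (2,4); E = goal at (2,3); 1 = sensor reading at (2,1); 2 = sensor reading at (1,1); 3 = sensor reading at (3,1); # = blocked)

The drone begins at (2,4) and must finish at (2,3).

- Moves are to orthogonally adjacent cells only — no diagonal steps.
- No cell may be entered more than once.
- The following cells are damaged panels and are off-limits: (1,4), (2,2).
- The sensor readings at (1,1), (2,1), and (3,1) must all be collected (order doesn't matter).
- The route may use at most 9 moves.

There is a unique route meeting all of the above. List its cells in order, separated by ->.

The budget equals the shortest possible length, so every move has to be on a shortest route through the required cells.
Route from (2,4): down 1 to (3,4), left 3 to (3,1), up 2 to (1,1), right 2 to (1,3), down 1 to (2,3) — 9 moves in all.
Check: all required cells visited; 9 ≤ 9 moves.

(2,4) -> (3,4) -> (3,3) -> (3,2) -> (3,1) -> (2,1) -> (1,1) -> (1,2) -> (1,3) -> (2,3)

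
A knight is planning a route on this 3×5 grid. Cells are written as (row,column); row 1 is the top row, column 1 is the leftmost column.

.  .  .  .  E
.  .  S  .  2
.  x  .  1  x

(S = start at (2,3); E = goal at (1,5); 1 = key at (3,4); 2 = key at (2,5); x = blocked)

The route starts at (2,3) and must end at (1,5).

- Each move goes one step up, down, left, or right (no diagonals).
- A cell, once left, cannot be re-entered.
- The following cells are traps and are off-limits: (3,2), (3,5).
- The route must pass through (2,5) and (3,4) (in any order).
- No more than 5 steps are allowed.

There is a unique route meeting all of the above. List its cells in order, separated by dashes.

(2,3) - (3,3) - (3,4) - (2,4) - (2,5) - (1,5)

The budget equals the shortest possible length, so every move has to be on a shortest route through the required cells.
Route from (2,3): down 1 to (3,3), right 1 to (3,4), up 1 to (2,4), right 1 to (2,5), up 1 to (1,5) — 5 moves in all.
Check: all required cells visited; 5 ≤ 5 moves.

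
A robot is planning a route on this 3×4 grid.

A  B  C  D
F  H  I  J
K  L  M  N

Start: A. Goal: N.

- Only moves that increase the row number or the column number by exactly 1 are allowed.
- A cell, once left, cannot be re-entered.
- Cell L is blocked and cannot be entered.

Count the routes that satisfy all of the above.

7

A right/down-only route from A to N makes exactly 2 down-moves and 3 right-moves in some order.
With no other constraints that would be C(5,2) = 10 routes.
Subtract routes through each blocked cell (inclusion–exclusion for overlaps): − through L: 3 → 7.
That gives 7 routes.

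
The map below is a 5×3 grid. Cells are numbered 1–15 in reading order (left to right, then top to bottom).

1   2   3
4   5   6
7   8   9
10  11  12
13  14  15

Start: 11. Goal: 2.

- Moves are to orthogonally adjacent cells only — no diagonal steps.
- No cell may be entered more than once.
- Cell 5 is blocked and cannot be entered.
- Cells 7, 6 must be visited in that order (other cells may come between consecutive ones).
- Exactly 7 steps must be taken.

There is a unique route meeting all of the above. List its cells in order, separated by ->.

The waypoints must appear in the order 7, 6, with no cell reused.
Route from 11: left to 10, up to 7, 2× right (reaching 9), 2× up (reaching 3), left to 2 — 7 moves in all.
Check: order respected (7 at step 2, 6 at step 5); 7 moves as required.

11 -> 10 -> 7 -> 8 -> 9 -> 6 -> 3 -> 2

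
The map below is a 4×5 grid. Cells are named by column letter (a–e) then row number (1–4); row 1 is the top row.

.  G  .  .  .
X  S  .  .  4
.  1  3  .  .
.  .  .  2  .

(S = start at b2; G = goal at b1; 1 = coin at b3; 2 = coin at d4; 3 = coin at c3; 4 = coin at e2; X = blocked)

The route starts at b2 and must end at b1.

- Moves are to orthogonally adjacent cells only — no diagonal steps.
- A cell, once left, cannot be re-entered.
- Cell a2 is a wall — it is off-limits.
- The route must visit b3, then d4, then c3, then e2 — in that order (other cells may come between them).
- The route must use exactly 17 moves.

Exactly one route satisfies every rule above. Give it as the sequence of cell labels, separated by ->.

b2 -> b3 -> a3 -> a4 -> b4 -> c4 -> d4 -> e4 -> e3 -> d3 -> c3 -> c2 -> d2 -> e2 -> e1 -> d1 -> c1 -> b1

The waypoints must appear in the order b3, d4, c3, e2, with no cell reused.
Route from b2: down to b3, left to a3, down to a4, 4× right (reaching e4), up to e3, 2× left (reaching c3), up to c2, 2× right (reaching e2), up to e1, 3× left (reaching b1) — 17 moves in all.
Check: order respected (1 at step 1, 2 at step 6, 3 at step 10, 4 at step 13); 17 moves as required.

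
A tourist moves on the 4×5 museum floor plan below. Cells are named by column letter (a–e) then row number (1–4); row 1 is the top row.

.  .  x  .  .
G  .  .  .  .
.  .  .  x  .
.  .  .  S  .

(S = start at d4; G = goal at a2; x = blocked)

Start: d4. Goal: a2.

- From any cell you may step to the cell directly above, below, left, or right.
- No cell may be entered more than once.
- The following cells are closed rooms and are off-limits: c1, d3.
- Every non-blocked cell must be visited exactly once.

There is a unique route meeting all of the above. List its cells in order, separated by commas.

d4, e4, e3, e2, e1, d1, d2, c2, c3, c4, b4, a4, a3, b3, b2, b1, a1, a2

Need to visit all 18 open cells exactly once, starting at d4 and ending at a2.
Cell b1 has only two open neighbours (b2 and a1), so the path must pass straight through it: one of those is the cell it's entered from and the other is where it exits.
Route from d4: right to e4, 3× up (reaching e1), left to d1, down to d2, left to c2, 2× down (reaching c4), 2× left (reaching a4), up to a3, right to b3, 2× up (reaching b1), left to a1, down to a2 — 17 moves in all.
Check: all 18 open cells covered.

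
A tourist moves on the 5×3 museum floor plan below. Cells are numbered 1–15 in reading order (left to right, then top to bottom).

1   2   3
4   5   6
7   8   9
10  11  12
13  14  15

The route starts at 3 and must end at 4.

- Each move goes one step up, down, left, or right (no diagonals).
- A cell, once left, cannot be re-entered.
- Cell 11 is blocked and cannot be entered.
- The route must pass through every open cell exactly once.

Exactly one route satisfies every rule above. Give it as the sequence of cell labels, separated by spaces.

Need to visit all 14 open cells exactly once, starting at 3 and ending at 4.
Cell 1 has only two open neighbours (4 and 2), so the path must pass straight through it: one of those is the cell it's entered from and the other is where it exits.
Route from 3: 4× down (reaching 15), 2× left (reaching 13), 2× up (reaching 7), right to 8, 2× up (reaching 2), left to 1, down to 4 — 13 moves in all.
Check: all 14 open cells covered.

3 6 9 12 15 14 13 10 7 8 5 2 1 4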